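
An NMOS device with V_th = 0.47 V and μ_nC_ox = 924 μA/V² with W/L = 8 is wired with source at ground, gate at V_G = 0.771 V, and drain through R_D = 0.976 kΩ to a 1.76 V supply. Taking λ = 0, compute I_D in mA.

I_D = 0.335 mA

V_GS = V_G = 0.771 V, so V_ov = 0.771 − 0.47 = 0.301 V.
k_n = μ_nC_ox · (W/L) = 7.392 mA/V².
Assume saturation: I_D = ½ k_n V_ov² = 0.5 × 7.392 × 0.301² = 0.335 mA, giving V_DS = V_DD − I_D R_D = 1.76 − 0.335 × 0.976 = 1.43 V.
V_DS = 1.43 V ≥ V_ov = 0.301 V, confirming saturation.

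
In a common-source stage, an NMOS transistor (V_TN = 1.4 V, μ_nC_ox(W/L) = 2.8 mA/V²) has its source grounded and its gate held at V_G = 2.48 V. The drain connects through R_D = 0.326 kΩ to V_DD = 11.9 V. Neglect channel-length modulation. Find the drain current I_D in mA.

V_GS = V_G = 2.48 V, so V_ov = 2.48 − 1.4 = 1.08 V.
Assume saturation: I_D = ½ k_n V_ov² = 0.5 × 2.8 × 1.08² = 1.63 mA, giving V_DS = V_DD − I_D R_D = 11.9 − 1.63 × 0.326 = 11.4 V.
V_DS = 11.4 V ≥ V_ov = 1.08 V, confirming saturation.

I_D = 1.63 mA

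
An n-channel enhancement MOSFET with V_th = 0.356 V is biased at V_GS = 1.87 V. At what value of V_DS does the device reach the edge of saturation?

V_DS,sat = 1.51 V

The boundary between triode and saturation is V_DS = V_GS − V_th = V_ov.
V_ov = 1.87 − 0.356 = 1.51 V.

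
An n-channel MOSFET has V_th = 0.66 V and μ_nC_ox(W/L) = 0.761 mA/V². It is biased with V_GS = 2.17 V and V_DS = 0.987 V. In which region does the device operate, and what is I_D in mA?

Triode; I_D = 0.764 mA

V_ov = V_GS − V_th = 2.17 − 0.66 = 1.51 V.
Since V_DS = 0.987 V < V_ov = 1.51 V, the device is in the triode region.
I_D = k_n [V_ov · V_DS − ½ V_DS²] = 0.761 × [1.51 × 0.987 − 0.5 × 0.987²] = 0.764 mA.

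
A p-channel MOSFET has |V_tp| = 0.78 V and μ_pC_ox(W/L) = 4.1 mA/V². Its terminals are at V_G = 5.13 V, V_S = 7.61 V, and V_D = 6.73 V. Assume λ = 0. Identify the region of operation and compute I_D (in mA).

V_SG = V_S − V_G = 7.61 − 5.13 = 2.48 V; V_SD = V_S − V_D = 7.61 − 6.73 = 0.88 V.
V_ov = V_SG − |V_tp| = 2.48 − 0.78 = 1.7 V.
Since V_SD = 0.88 V < V_ov = 1.7 V, the device is in the triode region.
I_D = k_p [V_ov · V_SD − ½ V_SD²] = 4.1 × [1.7 × 0.88 − 0.5 × 0.88²] = 4.55 mA.

Triode; I_D = 4.55 mA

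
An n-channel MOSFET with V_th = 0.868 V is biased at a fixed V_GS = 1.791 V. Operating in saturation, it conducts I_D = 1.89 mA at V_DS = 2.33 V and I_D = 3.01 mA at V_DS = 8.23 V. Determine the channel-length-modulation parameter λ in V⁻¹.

With V_GS fixed, I_D ∝ (1 + λ V_DS) in saturation, so I_D2/I_D1 = (1 + λ V_DS2)/(1 + λ V_DS1).
3.01/1.89 = 1.593 = (1 + 8.23 λ)/(1 + 2.33 λ).
Solving: λ (I_D1 V_DS2 − I_D2 V_DS1) = I_D2 − I_D1, so λ = (3.01 − 1.89) / (1.89 × 8.23 − 3.01 × 2.33) = 1.12 / 8.54 = 0.131 V⁻¹.

λ = 0.131 V⁻¹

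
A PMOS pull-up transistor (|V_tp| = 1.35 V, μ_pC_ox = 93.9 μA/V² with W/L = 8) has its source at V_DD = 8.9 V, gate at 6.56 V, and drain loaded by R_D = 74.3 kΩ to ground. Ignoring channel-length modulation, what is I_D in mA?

I_D = 0.117 mA

V_SG = V_DD − V_G = 8.9 − 6.56 = 2.34 V, so V_ov = 2.34 − 1.35 = 0.99 V.
k_p = μ_pC_ox · (W/L) = 0.7512 mA/V².
Assume saturation: I_D = ½ k_p V_ov² = 0.5 × 0.7512 × 0.99² = 0.368 mA, giving V_SD = V_DD − I_D R_D = 8.9 − 0.368 × 74.3 = -18.5 V.
But -18.5 V < V_ov = 0.99 V, so the device is actually in triode.
In triode I_D = k_p[V_ov V_SD − ½ V_SD²] and I_D = (V_DD − V_SD)/R_D. Equating: 27.9 V_SD² − 56.26 V_SD + 8.9 = 0, giving V_SD = 0.173 V (the root below V_ov).
I_D = (8.9 − 0.173) / 74.3 = 0.117 mA.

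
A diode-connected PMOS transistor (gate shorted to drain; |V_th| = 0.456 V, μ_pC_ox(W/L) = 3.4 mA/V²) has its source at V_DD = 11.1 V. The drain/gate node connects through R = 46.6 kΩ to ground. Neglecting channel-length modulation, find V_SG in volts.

With gate tied to drain, V_SG = V_SD ≥ V_SG − |V_th|, so the device is in saturation.
KCL at the drain: ½ k_p (V_SG − |V_th|)² = (V_DD − V_SG)/R.
Let x = V_SG − 0.456. Then 79.2 x² + x − 10.64 = 0, giving x = 0.36 V (positive root), so V_SG = 0.816 V.
I_D = (V_DD − V_SG)/R = (11.1 − 0.816) / 46.6 = 0.221 mA.

V_SG = 0.816 V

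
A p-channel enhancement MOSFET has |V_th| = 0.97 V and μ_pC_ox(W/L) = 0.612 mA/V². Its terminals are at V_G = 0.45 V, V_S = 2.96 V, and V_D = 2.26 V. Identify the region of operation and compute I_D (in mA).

Triode; I_D = 0.510 mA

V_SG = V_S − V_G = 2.96 − 0.45 = 2.51 V; V_SD = V_S − V_D = 2.96 − 2.26 = 0.7 V.
V_ov = V_SG − |V_th| = 2.51 − 0.97 = 1.54 V.
Since V_SD = 0.7 V < V_ov = 1.54 V, the device is in the triode region.
I_D = k_p [V_ov · V_SD − ½ V_SD²] = 0.612 × [1.54 × 0.7 − 0.5 × 0.7²] = 0.51 mA.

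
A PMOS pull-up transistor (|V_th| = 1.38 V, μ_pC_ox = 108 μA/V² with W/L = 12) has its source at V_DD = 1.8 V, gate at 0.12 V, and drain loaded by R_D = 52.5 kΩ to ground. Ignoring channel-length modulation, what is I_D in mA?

I_D = 0.0324 mA

V_SG = V_DD − V_G = 1.8 − 0.12 = 1.68 V, so V_ov = 1.68 − 1.38 = 0.3 V.
k_p = μ_pC_ox · (W/L) = 1.296 mA/V².
Assume saturation: I_D = ½ k_p V_ov² = 0.5 × 1.296 × 0.3² = 0.0583 mA, giving V_SD = V_DD − I_D R_D = 1.8 − 0.0583 × 52.5 = -1.26 V.
But -1.26 V < V_ov = 0.3 V, so the device is actually in triode.
In triode I_D = k_p[V_ov V_SD − ½ V_SD²] and I_D = (V_DD − V_SD)/R_D. Equating: 34 V_SD² − 21.41 V_SD + 1.8 = 0, giving V_SD = 0.0999 V (the root below V_ov).
I_D = (1.8 − 0.0999) / 52.5 = 0.0324 mA.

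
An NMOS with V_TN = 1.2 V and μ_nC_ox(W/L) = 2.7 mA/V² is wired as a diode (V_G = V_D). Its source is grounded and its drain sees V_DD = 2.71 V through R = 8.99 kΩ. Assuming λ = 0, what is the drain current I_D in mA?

With gate tied to drain, V_GS = V_DS ≥ V_GS − V_TN, so the device is in saturation.
KCL at the drain: ½ k_n (V_GS − V_TN)² = (V_DD − V_GS)/R.
Let x = V_GS − 1.2. Then 12.1 x² + x − 1.51 = 0, giving x = 0.314 V (positive root), so V_GS = 1.51 V.
I_D = (V_DD − V_GS)/R = (2.71 − 1.51) / 8.99 = 0.133 mA.

I_D = 0.133 mA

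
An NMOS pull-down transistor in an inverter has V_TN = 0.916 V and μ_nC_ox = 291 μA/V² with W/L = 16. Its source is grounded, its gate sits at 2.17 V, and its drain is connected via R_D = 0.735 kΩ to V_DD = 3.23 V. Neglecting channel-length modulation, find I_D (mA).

V_GS = V_G = 2.17 V, so V_ov = 2.17 − 0.916 = 1.25 V.
k_n = μ_nC_ox · (W/L) = 4.656 mA/V².
Assume saturation: I_D = ½ k_n V_ov² = 0.5 × 4.656 × 1.25² = 3.66 mA, giving V_DS = V_DD − I_D R_D = 3.23 − 3.66 × 0.735 = 0.539 V.
But 0.539 V < V_ov = 1.25 V, so the device is actually in triode.
In triode I_D = k_n[V_ov V_DS − ½ V_DS²] and I_D = (V_DD − V_DS)/R_D. Equating: 1.71 V_DS² − 5.291 V_DS + 3.23 = 0, giving V_DS = 0.837 V (the root below V_ov).
I_D = (3.23 − 0.837) / 0.735 = 3.26 mA.

I_D = 3.26 mA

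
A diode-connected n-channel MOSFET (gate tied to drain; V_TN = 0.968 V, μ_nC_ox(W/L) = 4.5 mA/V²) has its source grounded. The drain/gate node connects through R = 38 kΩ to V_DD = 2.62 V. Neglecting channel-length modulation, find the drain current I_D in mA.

With gate tied to drain, V_GS = V_DS ≥ V_GS − V_TN, so the device is in saturation.
KCL at the drain: ½ k_n (V_GS − V_TN)² = (V_DD − V_GS)/R.
Let x = V_GS − 0.968. Then 85.5 x² + x − 1.652 = 0, giving x = 0.133 V (positive root), so V_GS = 1.1 V.
I_D = (V_DD − V_GS)/R = (2.62 − 1.1) / 38 = 0.04 mA.

I_D = 0.0400 mA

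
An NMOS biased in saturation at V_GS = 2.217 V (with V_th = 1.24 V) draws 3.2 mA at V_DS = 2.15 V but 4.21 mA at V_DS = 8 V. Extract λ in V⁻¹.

λ = 0.0610 V⁻¹

With V_GS fixed, I_D ∝ (1 + λ V_DS) in saturation, so I_D2/I_D1 = (1 + λ V_DS2)/(1 + λ V_DS1).
4.21/3.2 = 1.316 = (1 + 8 λ)/(1 + 2.15 λ).
Solving: λ (I_D1 V_DS2 − I_D2 V_DS1) = I_D2 − I_D1, so λ = (4.21 − 3.2) / (3.2 × 8 − 4.21 × 2.15) = 1.01 / 16.5 = 0.061 V⁻¹.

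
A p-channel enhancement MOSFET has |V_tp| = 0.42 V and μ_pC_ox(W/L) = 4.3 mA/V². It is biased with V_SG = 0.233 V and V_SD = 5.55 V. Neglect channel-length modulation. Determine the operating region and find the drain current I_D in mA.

V_SG = 0.233 V < |V_tp| = 0.42 V, so the transistor is in cutoff.

Cutoff; I_D = 0 mA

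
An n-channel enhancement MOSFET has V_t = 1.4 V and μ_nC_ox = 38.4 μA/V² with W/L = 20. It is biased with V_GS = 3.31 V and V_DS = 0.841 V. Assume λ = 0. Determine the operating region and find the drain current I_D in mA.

k_n = μ_nC_ox · (W/L) = 0.768 mA/V².
V_ov = V_GS − V_t = 3.31 − 1.4 = 1.91 V.
Since V_DS = 0.841 V < V_ov = 1.91 V, the device is in the triode region.
I_D = k_n [V_ov · V_DS − ½ V_DS²] = 0.768 × [1.91 × 0.841 − 0.5 × 0.841²] = 0.962 mA.

Triode; I_D = 0.962 mA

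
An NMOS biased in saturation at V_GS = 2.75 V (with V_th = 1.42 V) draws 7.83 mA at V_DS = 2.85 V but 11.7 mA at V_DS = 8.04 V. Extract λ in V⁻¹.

λ = 0.131 V⁻¹

With V_GS fixed, I_D ∝ (1 + λ V_DS) in saturation, so I_D2/I_D1 = (1 + λ V_DS2)/(1 + λ V_DS1).
11.7/7.83 = 1.494 = (1 + 8.04 λ)/(1 + 2.85 λ).
Solving: λ (I_D1 V_DS2 − I_D2 V_DS1) = I_D2 − I_D1, so λ = (11.7 − 7.83) / (7.83 × 8.04 − 11.7 × 2.85) = 3.87 / 29.6 = 0.131 V⁻¹.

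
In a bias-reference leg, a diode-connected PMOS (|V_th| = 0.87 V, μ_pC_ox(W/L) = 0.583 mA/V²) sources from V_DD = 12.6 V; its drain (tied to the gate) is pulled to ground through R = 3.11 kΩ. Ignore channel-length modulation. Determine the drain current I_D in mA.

With gate tied to drain, V_SG = V_SD ≥ V_SG − |V_th|, so the device is in saturation.
KCL at the drain: ½ k_p (V_SG − |V_th|)² = (V_DD − V_SG)/R.
Let x = V_SG − 0.87. Then 0.907 x² + x − 11.73 = 0, giving x = 3.09 V (positive root), so V_SG = 3.96 V.
I_D = (V_DD − V_SG)/R = (12.6 − 3.96) / 3.11 = 2.78 mA.

I_D = 2.78 mA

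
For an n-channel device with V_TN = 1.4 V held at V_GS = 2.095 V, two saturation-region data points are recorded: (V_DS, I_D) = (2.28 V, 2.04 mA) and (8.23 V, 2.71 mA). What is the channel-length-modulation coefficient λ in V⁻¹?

λ = 0.0631 V⁻¹

With V_GS fixed, I_D ∝ (1 + λ V_DS) in saturation, so I_D2/I_D1 = (1 + λ V_DS2)/(1 + λ V_DS1).
2.71/2.04 = 1.328 = (1 + 8.23 λ)/(1 + 2.28 λ).
Solving: λ (I_D1 V_DS2 − I_D2 V_DS1) = I_D2 − I_D1, so λ = (2.71 − 2.04) / (2.04 × 8.23 − 2.71 × 2.28) = 0.67 / 10.6 = 0.0631 V⁻¹.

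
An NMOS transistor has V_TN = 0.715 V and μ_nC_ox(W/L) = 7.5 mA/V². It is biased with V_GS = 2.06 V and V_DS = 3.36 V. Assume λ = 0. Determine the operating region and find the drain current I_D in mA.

Saturation; I_D = 6.78 mA

V_ov = V_GS − V_TN = 2.06 − 0.715 = 1.35 V.
Since V_DS = 3.36 V ≥ V_ov = 1.35 V, the device is in saturation.
I_D = ½ k_n V_ov² = 0.5 × 7.5 × 1.35² = 6.78 mA.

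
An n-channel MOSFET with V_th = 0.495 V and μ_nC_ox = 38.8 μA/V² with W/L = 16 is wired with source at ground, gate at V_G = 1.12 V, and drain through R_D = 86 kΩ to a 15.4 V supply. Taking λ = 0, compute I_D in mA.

V_GS = V_G = 1.12 V, so V_ov = 1.12 − 0.495 = 0.625 V.
k_n = μ_nC_ox · (W/L) = 0.6208 mA/V².
Assume saturation: I_D = ½ k_n V_ov² = 0.5 × 0.6208 × 0.625² = 0.121 mA, giving V_DS = V_DD − I_D R_D = 15.4 − 0.121 × 86 = 4.97 V.
V_DS = 4.97 V ≥ V_ov = 0.625 V, confirming saturation.

I_D = 0.121 mA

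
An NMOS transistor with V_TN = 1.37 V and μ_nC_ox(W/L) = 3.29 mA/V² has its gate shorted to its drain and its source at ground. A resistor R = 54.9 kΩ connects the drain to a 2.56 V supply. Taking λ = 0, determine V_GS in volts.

V_GS = 1.48 V

With gate tied to drain, V_GS = V_DS ≥ V_GS − V_TN, so the device is in saturation.
KCL at the drain: ½ k_n (V_GS − V_TN)² = (V_DD − V_GS)/R.
Let x = V_GS − 1.37. Then 90.3 x² + x − 1.19 = 0, giving x = 0.109 V (positive root), so V_GS = 1.48 V.
I_D = (V_DD − V_GS)/R = (2.56 − 1.48) / 54.9 = 0.0197 mA.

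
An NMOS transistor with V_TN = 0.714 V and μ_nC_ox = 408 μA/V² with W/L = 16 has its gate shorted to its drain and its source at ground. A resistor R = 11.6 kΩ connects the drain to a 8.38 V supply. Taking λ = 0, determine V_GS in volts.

With gate tied to drain, V_GS = V_DS ≥ V_GS − V_TN, so the device is in saturation.
k_n = μ_nC_ox · (W/L) = 6.528 mA/V².
KCL at the drain: ½ k_n (V_GS − V_TN)² = (V_DD − V_GS)/R.
Let x = V_GS − 0.714. Then 37.9 x² + x − 7.666 = 0, giving x = 0.437 V (positive root), so V_GS = 1.15 V.
I_D = (V_DD − V_GS)/R = (8.38 − 1.15) / 11.6 = 0.623 mA.

V_GS = 1.15 V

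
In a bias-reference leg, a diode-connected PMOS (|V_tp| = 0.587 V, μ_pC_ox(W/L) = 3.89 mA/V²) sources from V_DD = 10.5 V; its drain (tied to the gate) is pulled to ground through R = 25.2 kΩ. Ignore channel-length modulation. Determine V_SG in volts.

V_SG = 1.03 V

With gate tied to drain, V_SG = V_SD ≥ V_SG − |V_tp|, so the device is in saturation.
KCL at the drain: ½ k_p (V_SG − |V_tp|)² = (V_DD − V_SG)/R.
Let x = V_SG − 0.587. Then 49 x² + x − 9.913 = 0, giving x = 0.44 V (positive root), so V_SG = 1.03 V.
I_D = (V_DD − V_SG)/R = (10.5 − 1.03) / 25.2 = 0.376 mA.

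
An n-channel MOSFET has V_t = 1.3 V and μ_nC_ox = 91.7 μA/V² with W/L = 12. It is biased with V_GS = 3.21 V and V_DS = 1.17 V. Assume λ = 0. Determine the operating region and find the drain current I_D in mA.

Triode; I_D = 1.71 mA

k_n = μ_nC_ox · (W/L) = 1.1 mA/V².
V_ov = V_GS − V_t = 3.21 − 1.3 = 1.91 V.
Since V_DS = 1.17 V < V_ov = 1.91 V, the device is in the triode region.
I_D = k_n [V_ov · V_DS − ½ V_DS²] = 1.1 × [1.91 × 1.17 − 0.5 × 1.17²] = 1.71 mA.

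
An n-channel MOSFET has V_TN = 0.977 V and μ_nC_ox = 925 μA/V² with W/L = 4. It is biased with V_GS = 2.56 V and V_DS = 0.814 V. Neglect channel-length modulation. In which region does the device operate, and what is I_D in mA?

k_n = μ_nC_ox · (W/L) = 3.7 mA/V².
V_ov = V_GS − V_TN = 2.56 − 0.977 = 1.58 V.
Since V_DS = 0.814 V < V_ov = 1.58 V, the device is in the triode region.
I_D = k_n [V_ov · V_DS − ½ V_DS²] = 3.7 × [1.58 × 0.814 − 0.5 × 0.814²] = 3.54 mA.

Triode; I_D = 3.54 mA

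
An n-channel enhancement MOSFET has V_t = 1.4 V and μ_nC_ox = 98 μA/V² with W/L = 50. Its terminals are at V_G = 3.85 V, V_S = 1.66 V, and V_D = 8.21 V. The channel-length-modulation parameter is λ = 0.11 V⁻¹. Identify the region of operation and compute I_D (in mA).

V_GS = V_G − V_S = 3.85 − 1.66 = 2.19 V; V_DS = V_D − V_S = 8.21 − 1.66 = 6.55 V.
k_n = μ_nC_ox · (W/L) = 4.9 mA/V².
V_ov = V_GS − V_t = 2.19 − 1.4 = 0.79 V.
Since V_DS = 6.55 V ≥ V_ov = 0.79 V, the device is in saturation.
I_D = ½ k_n V_ov² (1 + λ V_DS) = 0.5 × 4.9 × 0.79² × (1 + 0.11 × 6.55) = 2.63 mA.

Saturation; I_D = 2.63 mA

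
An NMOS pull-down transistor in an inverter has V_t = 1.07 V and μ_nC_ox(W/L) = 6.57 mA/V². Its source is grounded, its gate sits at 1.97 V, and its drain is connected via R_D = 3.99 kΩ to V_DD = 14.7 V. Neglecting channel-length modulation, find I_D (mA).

V_GS = V_G = 1.97 V, so V_ov = 1.97 − 1.07 = 0.9 V.
Assume saturation: I_D = ½ k_n V_ov² = 0.5 × 6.57 × 0.9² = 2.66 mA, giving V_DS = V_DD − I_D R_D = 14.7 − 2.66 × 3.99 = 4.08 V.
V_DS = 4.08 V ≥ V_ov = 0.9 V, confirming saturation.

I_D = 2.66 mA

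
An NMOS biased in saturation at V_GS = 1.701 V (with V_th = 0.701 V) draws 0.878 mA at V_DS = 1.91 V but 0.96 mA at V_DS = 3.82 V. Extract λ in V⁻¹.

With V_GS fixed, I_D ∝ (1 + λ V_DS) in saturation, so I_D2/I_D1 = (1 + λ V_DS2)/(1 + λ V_DS1).
0.96/0.878 = 1.093 = (1 + 3.82 λ)/(1 + 1.91 λ).
Solving: λ (I_D1 V_DS2 − I_D2 V_DS1) = I_D2 − I_D1, so λ = (0.96 − 0.878) / (0.878 × 3.82 − 0.96 × 1.91) = 0.082 / 1.52 = 0.0539 V⁻¹.

λ = 0.0539 V⁻¹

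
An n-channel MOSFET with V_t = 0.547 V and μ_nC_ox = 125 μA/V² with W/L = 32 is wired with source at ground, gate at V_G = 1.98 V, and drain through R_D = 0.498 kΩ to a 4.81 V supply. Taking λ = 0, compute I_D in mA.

I_D = 4.11 mA

V_GS = V_G = 1.98 V, so V_ov = 1.98 − 0.547 = 1.43 V.
k_n = μ_nC_ox · (W/L) = 4 mA/V².
Assume saturation: I_D = ½ k_n V_ov² = 0.5 × 4 × 1.43² = 4.11 mA, giving V_DS = V_DD − I_D R_D = 4.81 − 4.11 × 0.498 = 2.76 V.
V_DS = 2.76 V ≥ V_ov = 1.43 V, confirming saturation.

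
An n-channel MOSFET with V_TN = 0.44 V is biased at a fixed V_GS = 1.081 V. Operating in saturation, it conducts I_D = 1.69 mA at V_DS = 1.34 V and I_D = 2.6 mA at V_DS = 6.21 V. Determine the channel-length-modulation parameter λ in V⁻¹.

λ = 0.130 V⁻¹

With V_GS fixed, I_D ∝ (1 + λ V_DS) in saturation, so I_D2/I_D1 = (1 + λ V_DS2)/(1 + λ V_DS1).
2.6/1.69 = 1.538 = (1 + 6.21 λ)/(1 + 1.34 λ).
Solving: λ (I_D1 V_DS2 − I_D2 V_DS1) = I_D2 − I_D1, so λ = (2.6 − 1.69) / (1.69 × 6.21 − 2.6 × 1.34) = 0.91 / 7.01 = 0.13 V⁻¹.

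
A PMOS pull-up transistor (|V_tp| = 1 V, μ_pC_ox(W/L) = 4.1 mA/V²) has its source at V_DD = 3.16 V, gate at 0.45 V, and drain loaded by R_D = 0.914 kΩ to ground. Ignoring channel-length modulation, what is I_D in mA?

V_SG = V_DD − V_G = 3.16 − 0.45 = 2.71 V, so V_ov = 2.71 − 1 = 1.71 V.
Assume saturation: I_D = ½ k_p V_ov² = 0.5 × 4.1 × 1.71² = 5.99 mA, giving V_SD = V_DD − I_D R_D = 3.16 − 5.99 × 0.914 = -2.32 V.
But -2.32 V < V_ov = 1.71 V, so the device is actually in triode.
In triode I_D = k_p[V_ov V_SD − ½ V_SD²] and I_D = (V_DD − V_SD)/R_D. Equating: 1.87 V_SD² − 7.408 V_SD + 3.16 = 0, giving V_SD = 0.486 V (the root below V_ov).
I_D = (3.16 − 0.486) / 0.914 = 2.93 mA.

I_D = 2.93 mA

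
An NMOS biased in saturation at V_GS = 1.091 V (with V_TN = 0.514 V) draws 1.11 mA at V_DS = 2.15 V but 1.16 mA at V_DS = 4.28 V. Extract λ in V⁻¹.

λ = 0.0222 V⁻¹

With V_GS fixed, I_D ∝ (1 + λ V_DS) in saturation, so I_D2/I_D1 = (1 + λ V_DS2)/(1 + λ V_DS1).
1.16/1.11 = 1.045 = (1 + 4.28 λ)/(1 + 2.15 λ).
Solving: λ (I_D1 V_DS2 − I_D2 V_DS1) = I_D2 − I_D1, so λ = (1.16 − 1.11) / (1.11 × 4.28 − 1.16 × 2.15) = 0.05 / 2.26 = 0.0222 V⁻¹.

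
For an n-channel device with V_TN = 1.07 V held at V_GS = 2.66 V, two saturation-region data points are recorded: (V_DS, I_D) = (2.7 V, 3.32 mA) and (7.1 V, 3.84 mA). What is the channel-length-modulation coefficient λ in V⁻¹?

λ = 0.0394 V⁻¹

With V_GS fixed, I_D ∝ (1 + λ V_DS) in saturation, so I_D2/I_D1 = (1 + λ V_DS2)/(1 + λ V_DS1).
3.84/3.32 = 1.157 = (1 + 7.1 λ)/(1 + 2.7 λ).
Solving: λ (I_D1 V_DS2 − I_D2 V_DS1) = I_D2 − I_D1, so λ = (3.84 − 3.32) / (3.32 × 7.1 − 3.84 × 2.7) = 0.52 / 13.2 = 0.0394 V⁻¹.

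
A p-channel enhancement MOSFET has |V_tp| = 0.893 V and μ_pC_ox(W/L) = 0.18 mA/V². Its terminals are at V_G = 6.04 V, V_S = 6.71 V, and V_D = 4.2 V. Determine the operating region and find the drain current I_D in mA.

V_SG = V_S − V_G = 6.71 − 6.04 = 0.67 V; V_SD = V_S − V_D = 6.71 − 4.2 = 2.51 V.
V_SG = 0.67 V < |V_tp| = 0.893 V, so the transistor is in cutoff.

Cutoff; I_D = 0 mA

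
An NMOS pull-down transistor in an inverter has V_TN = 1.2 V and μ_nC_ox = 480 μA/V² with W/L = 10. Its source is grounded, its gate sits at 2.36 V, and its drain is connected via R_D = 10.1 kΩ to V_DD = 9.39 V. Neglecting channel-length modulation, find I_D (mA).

I_D = 0.912 mA

V_GS = V_G = 2.36 V, so V_ov = 2.36 − 1.2 = 1.16 V.
k_n = μ_nC_ox · (W/L) = 4.8 mA/V².
Assume saturation: I_D = ½ k_n V_ov² = 0.5 × 4.8 × 1.16² = 3.23 mA, giving V_DS = V_DD − I_D R_D = 9.39 − 3.23 × 10.1 = -23.2 V.
But -23.2 V < V_ov = 1.16 V, so the device is actually in triode.
In triode I_D = k_n[V_ov V_DS − ½ V_DS²] and I_D = (V_DD − V_DS)/R_D. Equating: 24.2 V_DS² − 57.24 V_DS + 9.39 = 0, giving V_DS = 0.177 V (the root below V_ov).
I_D = (9.39 − 0.177) / 10.1 = 0.912 mA.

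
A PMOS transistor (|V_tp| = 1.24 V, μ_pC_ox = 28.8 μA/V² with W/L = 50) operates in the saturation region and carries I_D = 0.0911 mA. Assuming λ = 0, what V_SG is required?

V_SG = 1.60 V

k_p = μ_pC_ox · (W/L) = 1.44 mA/V².
In saturation I_D = ½ k_p (V_SG − |V_tp|)², so V_SG − |V_tp| = √(2 I_D / k_p) = √(2 × 0.0911 / 1.44) = 0.356 V.
V_SG = 1.24 + 0.356 = 1.6 V.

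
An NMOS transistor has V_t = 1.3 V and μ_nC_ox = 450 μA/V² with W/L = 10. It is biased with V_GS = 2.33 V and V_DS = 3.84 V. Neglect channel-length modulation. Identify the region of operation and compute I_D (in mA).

Saturation; I_D = 2.39 mA

k_n = μ_nC_ox · (W/L) = 4.5 mA/V².
V_ov = V_GS − V_t = 2.33 − 1.3 = 1.03 V.
Since V_DS = 3.84 V ≥ V_ov = 1.03 V, the device is in saturation.
I_D = ½ k_n V_ov² = 0.5 × 4.5 × 1.03² = 2.39 mA.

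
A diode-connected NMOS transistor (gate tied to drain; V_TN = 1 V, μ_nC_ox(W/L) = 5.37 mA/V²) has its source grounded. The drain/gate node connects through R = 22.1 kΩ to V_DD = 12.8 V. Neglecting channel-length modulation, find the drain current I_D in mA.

With gate tied to drain, V_GS = V_DS ≥ V_GS − V_TN, so the device is in saturation.
KCL at the drain: ½ k_n (V_GS − V_TN)² = (V_DD − V_GS)/R.
Let x = V_GS − 1. Then 59.3 x² + x − 11.8 = 0, giving x = 0.438 V (positive root), so V_GS = 1.44 V.
I_D = (V_DD − V_GS)/R = (12.8 − 1.44) / 22.1 = 0.514 mA.

I_D = 0.514 mA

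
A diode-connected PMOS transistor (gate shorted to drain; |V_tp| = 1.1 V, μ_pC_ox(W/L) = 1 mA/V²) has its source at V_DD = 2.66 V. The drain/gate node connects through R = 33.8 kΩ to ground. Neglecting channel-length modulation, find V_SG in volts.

V_SG = 1.38 V

With gate tied to drain, V_SG = V_SD ≥ V_SG − |V_tp|, so the device is in saturation.
KCL at the drain: ½ k_p (V_SG − |V_tp|)² = (V_DD − V_SG)/R.
Let x = V_SG − 1.1. Then 16.9 x² + x − 1.56 = 0, giving x = 0.276 V (positive root), so V_SG = 1.38 V.
I_D = (V_DD − V_SG)/R = (2.66 − 1.38) / 33.8 = 0.038 mA.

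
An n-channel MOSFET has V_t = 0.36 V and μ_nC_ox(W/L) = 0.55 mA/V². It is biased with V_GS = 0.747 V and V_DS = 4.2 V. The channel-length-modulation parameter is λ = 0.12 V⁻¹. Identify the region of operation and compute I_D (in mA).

V_ov = V_GS − V_t = 0.747 − 0.36 = 0.387 V.
Since V_DS = 4.2 V ≥ V_ov = 0.387 V, the device is in saturation.
I_D = ½ k_n V_ov² (1 + λ V_DS) = 0.5 × 0.55 × 0.387² × (1 + 0.12 × 4.2) = 0.0619 mA.

Saturation; I_D = 0.0619 mA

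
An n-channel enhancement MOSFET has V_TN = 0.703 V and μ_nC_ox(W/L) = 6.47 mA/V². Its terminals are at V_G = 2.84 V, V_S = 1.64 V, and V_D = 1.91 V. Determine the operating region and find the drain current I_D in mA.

V_GS = V_G − V_S = 2.84 − 1.64 = 1.2 V; V_DS = V_D − V_S = 1.91 − 1.64 = 0.27 V.
V_ov = V_GS − V_TN = 1.2 − 0.703 = 0.497 V.
Since V_DS = 0.27 V < V_ov = 0.497 V, the device is in the triode region.
I_D = k_n [V_ov · V_DS − ½ V_DS²] = 6.47 × [0.497 × 0.27 − 0.5 × 0.27²] = 0.632 mA.

Triode; I_D = 0.632 mA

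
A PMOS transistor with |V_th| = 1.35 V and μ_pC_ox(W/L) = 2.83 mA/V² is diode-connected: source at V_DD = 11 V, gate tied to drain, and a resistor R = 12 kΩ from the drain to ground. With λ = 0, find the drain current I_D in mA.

I_D = 0.744 mA

With gate tied to drain, V_SG = V_SD ≥ V_SG − |V_th|, so the device is in saturation.
KCL at the drain: ½ k_p (V_SG − |V_th|)² = (V_DD − V_SG)/R.
Let x = V_SG − 1.35. Then 17 x² + x − 9.65 = 0, giving x = 0.725 V (positive root), so V_SG = 2.07 V.
I_D = (V_DD − V_SG)/R = (11 − 2.07) / 12 = 0.744 mA.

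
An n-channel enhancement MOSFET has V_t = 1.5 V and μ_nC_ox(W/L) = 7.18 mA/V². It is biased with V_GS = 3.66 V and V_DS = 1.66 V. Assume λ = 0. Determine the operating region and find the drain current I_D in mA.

V_ov = V_GS − V_t = 3.66 − 1.5 = 2.16 V.
Since V_DS = 1.66 V < V_ov = 2.16 V, the device is in the triode region.
I_D = k_n [V_ov · V_DS − ½ V_DS²] = 7.18 × [2.16 × 1.66 − 0.5 × 1.66²] = 15.9 mA.

Triode; I_D = 15.9 mA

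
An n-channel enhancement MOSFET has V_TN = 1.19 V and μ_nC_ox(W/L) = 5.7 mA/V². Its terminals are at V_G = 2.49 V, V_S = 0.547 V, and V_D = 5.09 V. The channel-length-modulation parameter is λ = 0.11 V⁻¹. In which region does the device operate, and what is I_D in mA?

V_GS = V_G − V_S = 2.49 − 0.547 = 1.94 V; V_DS = V_D − V_S = 5.09 − 0.547 = 4.54 V.
V_ov = V_GS − V_TN = 1.94 − 1.19 = 0.753 V.
Since V_DS = 4.54 V ≥ V_ov = 0.753 V, the device is in saturation.
I_D = ½ k_n V_ov² (1 + λ V_DS) = 0.5 × 5.7 × 0.753² × (1 + 0.11 × 4.54) = 2.42 mA.

Saturation; I_D = 2.42 mA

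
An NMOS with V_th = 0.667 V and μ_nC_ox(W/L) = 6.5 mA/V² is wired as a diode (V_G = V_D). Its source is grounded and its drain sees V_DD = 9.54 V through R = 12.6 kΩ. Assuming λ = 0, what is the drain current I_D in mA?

I_D = 0.668 mA

With gate tied to drain, V_GS = V_DS ≥ V_GS − V_th, so the device is in saturation.
KCL at the drain: ½ k_n (V_GS − V_th)² = (V_DD − V_GS)/R.
Let x = V_GS − 0.667. Then 40.9 x² + x − 8.873 = 0, giving x = 0.453 V (positive root), so V_GS = 1.12 V.
I_D = (V_DD − V_GS)/R = (9.54 − 1.12) / 12.6 = 0.668 mA.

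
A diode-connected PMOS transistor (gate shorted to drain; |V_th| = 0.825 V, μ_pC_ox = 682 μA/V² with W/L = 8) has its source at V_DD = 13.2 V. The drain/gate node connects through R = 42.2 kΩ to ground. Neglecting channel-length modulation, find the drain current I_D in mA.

I_D = 0.286 mA

With gate tied to drain, V_SG = V_SD ≥ V_SG − |V_th|, so the device is in saturation.
k_p = μ_pC_ox · (W/L) = 5.456 mA/V².
KCL at the drain: ½ k_p (V_SG − |V_th|)² = (V_DD − V_SG)/R.
Let x = V_SG − 0.825. Then 115 x² + x − 12.38 = 0, giving x = 0.324 V (positive root), so V_SG = 1.15 V.
I_D = (V_DD − V_SG)/R = (13.2 − 1.15) / 42.2 = 0.286 mA.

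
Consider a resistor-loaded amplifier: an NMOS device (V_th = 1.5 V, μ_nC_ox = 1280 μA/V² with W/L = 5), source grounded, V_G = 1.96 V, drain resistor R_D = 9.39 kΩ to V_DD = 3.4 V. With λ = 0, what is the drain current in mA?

V_GS = V_G = 1.96 V, so V_ov = 1.96 − 1.5 = 0.46 V.
k_n = μ_nC_ox · (W/L) = 6.4 mA/V².
Assume saturation: I_D = ½ k_n V_ov² = 0.5 × 6.4 × 0.46² = 0.677 mA, giving V_DS = V_DD − I_D R_D = 3.4 − 0.677 × 9.39 = -2.96 V.
But -2.96 V < V_ov = 0.46 V, so the device is actually in triode.
In triode I_D = k_n[V_ov V_DS − ½ V_DS²] and I_D = (V_DD − V_DS)/R_D. Equating: 30 V_DS² − 28.64 V_DS + 3.4 = 0, giving V_DS = 0.139 V (the root below V_ov).
I_D = (3.4 − 0.139) / 9.39 = 0.347 mA.

I_D = 0.347 mA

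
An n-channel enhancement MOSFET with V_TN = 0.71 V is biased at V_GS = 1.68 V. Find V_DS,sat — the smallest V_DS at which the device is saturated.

V_DS,sat = 0.970 V

The boundary between triode and saturation is V_DS = V_GS − V_TN = V_ov.
V_ov = 1.68 − 0.71 = 0.97 V.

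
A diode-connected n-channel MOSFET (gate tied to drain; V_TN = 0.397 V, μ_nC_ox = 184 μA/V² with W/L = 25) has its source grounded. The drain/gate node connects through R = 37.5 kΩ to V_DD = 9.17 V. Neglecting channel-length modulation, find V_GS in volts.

With gate tied to drain, V_GS = V_DS ≥ V_GS − V_TN, so the device is in saturation.
k_n = μ_nC_ox · (W/L) = 4.6 mA/V².
KCL at the drain: ½ k_n (V_GS − V_TN)² = (V_DD − V_GS)/R.
Let x = V_GS − 0.397. Then 86.2 x² + x − 8.773 = 0, giving x = 0.313 V (positive root), so V_GS = 0.71 V.
I_D = (V_DD − V_GS)/R = (9.17 − 0.71) / 37.5 = 0.226 mA.

V_GS = 0.710 V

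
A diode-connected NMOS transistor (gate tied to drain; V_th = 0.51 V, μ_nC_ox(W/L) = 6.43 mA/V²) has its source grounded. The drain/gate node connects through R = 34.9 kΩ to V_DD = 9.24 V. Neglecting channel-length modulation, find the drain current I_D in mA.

With gate tied to drain, V_GS = V_DS ≥ V_GS − V_th, so the device is in saturation.
KCL at the drain: ½ k_n (V_GS − V_th)² = (V_DD − V_GS)/R.
Let x = V_GS − 0.51. Then 112 x² + x − 8.73 = 0, giving x = 0.275 V (positive root), so V_GS = 0.785 V.
I_D = (V_DD − V_GS)/R = (9.24 − 0.785) / 34.9 = 0.242 mA.

I_D = 0.242 mA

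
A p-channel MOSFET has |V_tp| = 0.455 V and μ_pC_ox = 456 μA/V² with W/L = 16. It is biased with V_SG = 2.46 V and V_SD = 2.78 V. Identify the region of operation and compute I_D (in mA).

k_p = μ_pC_ox · (W/L) = 7.296 mA/V².
V_ov = V_SG − |V_tp| = 2.46 − 0.455 = 2 V.
Since V_SD = 2.78 V ≥ V_ov = 2 V, the device is in saturation.
I_D = ½ k_p V_ov² = 0.5 × 7.296 × 2² = 14.7 mA.

Saturation; I_D = 14.7 mA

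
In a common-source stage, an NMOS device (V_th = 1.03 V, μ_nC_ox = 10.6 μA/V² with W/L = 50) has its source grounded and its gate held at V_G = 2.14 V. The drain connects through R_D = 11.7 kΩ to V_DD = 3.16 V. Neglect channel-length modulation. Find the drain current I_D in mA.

I_D = 0.227 mA

V_GS = V_G = 2.14 V, so V_ov = 2.14 − 1.03 = 1.11 V.
k_n = μ_nC_ox · (W/L) = 0.53 mA/V².
Assume saturation: I_D = ½ k_n V_ov² = 0.5 × 0.53 × 1.11² = 0.327 mA, giving V_DS = V_DD − I_D R_D = 3.16 − 0.327 × 11.7 = -0.66 V.
But -0.66 V < V_ov = 1.11 V, so the device is actually in triode.
In triode I_D = k_n[V_ov V_DS − ½ V_DS²] and I_D = (V_DD − V_DS)/R_D. Equating: 3.1 V_DS² − 7.883 V_DS + 3.16 = 0, giving V_DS = 0.499 V (the root below V_ov).
I_D = (3.16 − 0.499) / 11.7 = 0.227 mA.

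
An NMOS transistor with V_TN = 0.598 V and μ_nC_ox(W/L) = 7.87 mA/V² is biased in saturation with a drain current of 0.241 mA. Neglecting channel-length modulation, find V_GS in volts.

V_GS = 0.845 V

In saturation I_D = ½ k_n (V_GS − V_TN)², so V_GS − V_TN = √(2 I_D / k_n) = √(2 × 0.241 / 7.87) = 0.247 V.
V_GS = 0.598 + 0.247 = 0.845 V.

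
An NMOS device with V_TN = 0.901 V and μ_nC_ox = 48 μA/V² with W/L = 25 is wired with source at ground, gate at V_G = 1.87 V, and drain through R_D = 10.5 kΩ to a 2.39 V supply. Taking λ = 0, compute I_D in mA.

I_D = 0.209 mA

V_GS = V_G = 1.87 V, so V_ov = 1.87 − 0.901 = 0.969 V.
k_n = μ_nC_ox · (W/L) = 1.2 mA/V².
Assume saturation: I_D = ½ k_n V_ov² = 0.5 × 1.2 × 0.969² = 0.563 mA, giving V_DS = V_DD − I_D R_D = 2.39 − 0.563 × 10.5 = -3.53 V.
But -3.53 V < V_ov = 0.969 V, so the device is actually in triode.
In triode I_D = k_n[V_ov V_DS − ½ V_DS²] and I_D = (V_DD − V_DS)/R_D. Equating: 6.3 V_DS² − 13.21 V_DS + 2.39 = 0, giving V_DS = 0.2 V (the root below V_ov).
I_D = (2.39 − 0.2) / 10.5 = 0.209 mA.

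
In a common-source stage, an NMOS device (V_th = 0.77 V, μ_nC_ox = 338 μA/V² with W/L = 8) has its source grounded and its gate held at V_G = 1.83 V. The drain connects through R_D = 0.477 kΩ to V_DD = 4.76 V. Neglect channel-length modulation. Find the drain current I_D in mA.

I_D = 1.52 mA

V_GS = V_G = 1.83 V, so V_ov = 1.83 − 0.77 = 1.06 V.
k_n = μ_nC_ox · (W/L) = 2.704 mA/V².
Assume saturation: I_D = ½ k_n V_ov² = 0.5 × 2.704 × 1.06² = 1.52 mA, giving V_DS = V_DD − I_D R_D = 4.76 − 1.52 × 0.477 = 4.04 V.
V_DS = 4.04 V ≥ V_ov = 1.06 V, confirming saturation.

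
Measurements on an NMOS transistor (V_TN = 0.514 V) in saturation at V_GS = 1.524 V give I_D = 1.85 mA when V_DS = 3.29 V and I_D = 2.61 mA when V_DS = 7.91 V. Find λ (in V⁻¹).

λ = 0.126 V⁻¹

With V_GS fixed, I_D ∝ (1 + λ V_DS) in saturation, so I_D2/I_D1 = (1 + λ V_DS2)/(1 + λ V_DS1).
2.61/1.85 = 1.411 = (1 + 7.91 λ)/(1 + 3.29 λ).
Solving: λ (I_D1 V_DS2 − I_D2 V_DS1) = I_D2 − I_D1, so λ = (2.61 − 1.85) / (1.85 × 7.91 − 2.61 × 3.29) = 0.76 / 6.05 = 0.126 V⁻¹.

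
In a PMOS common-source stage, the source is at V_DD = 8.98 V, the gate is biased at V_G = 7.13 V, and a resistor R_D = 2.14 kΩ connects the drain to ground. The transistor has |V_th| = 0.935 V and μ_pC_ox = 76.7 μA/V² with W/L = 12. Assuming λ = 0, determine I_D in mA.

I_D = 0.385 mA

V_SG = V_DD − V_G = 8.98 − 7.13 = 1.85 V, so V_ov = 1.85 − 0.935 = 0.915 V.
k_p = μ_pC_ox · (W/L) = 0.9204 mA/V².
Assume saturation: I_D = ½ k_p V_ov² = 0.5 × 0.9204 × 0.915² = 0.385 mA, giving V_SD = V_DD − I_D R_D = 8.98 − 0.385 × 2.14 = 8.16 V.
V_SD = 8.16 V ≥ V_ov = 0.915 V, confirming saturation.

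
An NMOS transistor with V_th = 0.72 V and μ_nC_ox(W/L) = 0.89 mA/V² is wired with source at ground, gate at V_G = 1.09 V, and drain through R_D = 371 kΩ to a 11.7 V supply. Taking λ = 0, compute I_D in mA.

V_GS = V_G = 1.09 V, so V_ov = 1.09 − 0.72 = 0.37 V.
Assume saturation: I_D = ½ k_n V_ov² = 0.5 × 0.89 × 0.37² = 0.0609 mA, giving V_DS = V_DD − I_D R_D = 11.7 − 0.0609 × 371 = -10.9 V.
But -10.9 V < V_ov = 0.37 V, so the device is actually in triode.
In triode I_D = k_n[V_ov V_DS − ½ V_DS²] and I_D = (V_DD − V_DS)/R_D. Equating: 165 V_DS² − 123.2 V_DS + 11.7 = 0, giving V_DS = 0.112 V (the root below V_ov).
I_D = (11.7 − 0.112) / 371 = 0.0312 mA.

I_D = 0.0312 mA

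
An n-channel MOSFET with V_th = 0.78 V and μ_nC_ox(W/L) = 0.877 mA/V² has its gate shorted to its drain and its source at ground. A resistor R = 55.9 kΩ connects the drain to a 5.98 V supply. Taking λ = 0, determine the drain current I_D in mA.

With gate tied to drain, V_GS = V_DS ≥ V_GS − V_th, so the device is in saturation.
KCL at the drain: ½ k_n (V_GS − V_th)² = (V_DD − V_GS)/R.
Let x = V_GS − 0.78. Then 24.5 x² + x − 5.2 = 0, giving x = 0.441 V (positive root), so V_GS = 1.22 V.
I_D = (V_DD − V_GS)/R = (5.98 − 1.22) / 55.9 = 0.0851 mA.

I_D = 0.0851 mA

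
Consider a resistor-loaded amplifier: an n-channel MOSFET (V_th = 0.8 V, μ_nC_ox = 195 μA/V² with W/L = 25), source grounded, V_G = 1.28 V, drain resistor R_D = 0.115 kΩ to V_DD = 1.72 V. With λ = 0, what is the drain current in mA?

V_GS = V_G = 1.28 V, so V_ov = 1.28 − 0.8 = 0.48 V.
k_n = μ_nC_ox · (W/L) = 4.875 mA/V².
Assume saturation: I_D = ½ k_n V_ov² = 0.5 × 4.875 × 0.48² = 0.562 mA, giving V_DS = V_DD − I_D R_D = 1.72 − 0.562 × 0.115 = 1.66 V.
V_DS = 1.66 V ≥ V_ov = 0.48 V, confirming saturation.

I_D = 0.562 mA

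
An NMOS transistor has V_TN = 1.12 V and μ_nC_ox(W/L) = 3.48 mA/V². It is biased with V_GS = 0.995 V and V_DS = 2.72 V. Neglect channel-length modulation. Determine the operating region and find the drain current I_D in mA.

V_GS = 0.995 V < V_TN = 1.12 V, so the transistor is in cutoff.

Cutoff; I_D = 0 mA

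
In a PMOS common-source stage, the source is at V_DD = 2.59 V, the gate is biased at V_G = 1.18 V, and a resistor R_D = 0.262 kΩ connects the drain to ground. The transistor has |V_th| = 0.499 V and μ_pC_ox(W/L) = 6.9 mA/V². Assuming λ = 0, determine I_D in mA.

V_SG = V_DD − V_G = 2.59 − 1.18 = 1.41 V, so V_ov = 1.41 − 0.499 = 0.911 V.
Assume saturation: I_D = ½ k_p V_ov² = 0.5 × 6.9 × 0.911² = 2.86 mA, giving V_SD = V_DD − I_D R_D = 2.59 − 2.86 × 0.262 = 1.84 V.
V_SD = 1.84 V ≥ V_ov = 0.911 V, confirming saturation.

I_D = 2.86 mA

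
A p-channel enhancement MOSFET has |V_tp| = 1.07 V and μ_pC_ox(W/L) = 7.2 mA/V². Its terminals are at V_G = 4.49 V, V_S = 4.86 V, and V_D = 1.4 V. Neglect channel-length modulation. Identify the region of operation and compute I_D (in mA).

V_SG = V_S − V_G = 4.86 − 4.49 = 0.37 V; V_SD = V_S − V_D = 4.86 − 1.4 = 3.46 V.
V_SG = 0.37 V < |V_tp| = 1.07 V, so the transistor is in cutoff.

Cutoff; I_D = 0 mA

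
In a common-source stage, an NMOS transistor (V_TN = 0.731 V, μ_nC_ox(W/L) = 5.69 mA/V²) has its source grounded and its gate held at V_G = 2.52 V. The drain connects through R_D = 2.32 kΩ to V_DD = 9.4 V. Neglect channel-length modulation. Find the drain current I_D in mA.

V_GS = V_G = 2.52 V, so V_ov = 2.52 − 0.731 = 1.79 V.
Assume saturation: I_D = ½ k_n V_ov² = 0.5 × 5.69 × 1.79² = 9.11 mA, giving V_DS = V_DD − I_D R_D = 9.4 − 9.11 × 2.32 = -11.7 V.
But -11.7 V < V_ov = 1.79 V, so the device is actually in triode.
In triode I_D = k_n[V_ov V_DS − ½ V_DS²] and I_D = (V_DD − V_DS)/R_D. Equating: 6.6 V_DS² − 24.62 V_DS + 9.4 = 0, giving V_DS = 0.432 V (the root below V_ov).
I_D = (9.4 − 0.432) / 2.32 = 3.87 mA.

I_D = 3.87 mA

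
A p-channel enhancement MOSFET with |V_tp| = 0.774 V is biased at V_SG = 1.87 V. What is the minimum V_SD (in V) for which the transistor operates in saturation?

The boundary between triode and saturation is V_SD = V_SG − |V_tp| = V_ov.
V_ov = 1.87 − 0.774 = 1.1 V.

V_SD,sat = 1.10 V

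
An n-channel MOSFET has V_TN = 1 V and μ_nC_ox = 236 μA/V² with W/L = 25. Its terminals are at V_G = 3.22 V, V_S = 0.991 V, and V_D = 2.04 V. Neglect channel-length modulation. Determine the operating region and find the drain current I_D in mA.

V_GS = V_G − V_S = 3.22 − 0.991 = 2.23 V; V_DS = V_D − V_S = 2.04 − 0.991 = 1.05 V.
k_n = μ_nC_ox · (W/L) = 5.9 mA/V².
V_ov = V_GS − V_TN = 2.23 − 1 = 1.23 V.
Since V_DS = 1.05 V < V_ov = 1.23 V, the device is in the triode region.
I_D = k_n [V_ov · V_DS − ½ V_DS²] = 5.9 × [1.23 × 1.05 − 0.5 × 1.05²] = 4.36 mA.

Triode; I_D = 4.36 mA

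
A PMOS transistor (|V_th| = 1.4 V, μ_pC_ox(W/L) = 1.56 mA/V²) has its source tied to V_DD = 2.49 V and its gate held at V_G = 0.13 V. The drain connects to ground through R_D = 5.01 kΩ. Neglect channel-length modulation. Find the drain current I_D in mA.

I_D = 0.427 mA

V_SG = V_DD − V_G = 2.49 − 0.13 = 2.36 V, so V_ov = 2.36 − 1.4 = 0.96 V.
Assume saturation: I_D = ½ k_p V_ov² = 0.5 × 1.56 × 0.96² = 0.719 mA, giving V_SD = V_DD − I_D R_D = 2.49 − 0.719 × 5.01 = -1.11 V.
But -1.11 V < V_ov = 0.96 V, so the device is actually in triode.
In triode I_D = k_p[V_ov V_SD − ½ V_SD²] and I_D = (V_DD − V_SD)/R_D. Equating: 3.91 V_SD² − 8.503 V_SD + 2.49 = 0, giving V_SD = 0.349 V (the root below V_ov).
I_D = (2.49 − 0.349) / 5.01 = 0.427 mA.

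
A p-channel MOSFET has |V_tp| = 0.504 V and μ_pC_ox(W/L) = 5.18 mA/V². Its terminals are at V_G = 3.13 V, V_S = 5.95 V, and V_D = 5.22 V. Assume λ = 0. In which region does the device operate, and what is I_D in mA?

Triode; I_D = 7.38 mA

V_SG = V_S − V_G = 5.95 − 3.13 = 2.82 V; V_SD = V_S − V_D = 5.95 − 5.22 = 0.73 V.
V_ov = V_SG − |V_tp| = 2.82 − 0.504 = 2.32 V.
Since V_SD = 0.73 V < V_ov = 2.32 V, the device is in the triode region.
I_D = k_p [V_ov · V_SD − ½ V_SD²] = 5.18 × [2.32 × 0.73 − 0.5 × 0.73²] = 7.38 mA.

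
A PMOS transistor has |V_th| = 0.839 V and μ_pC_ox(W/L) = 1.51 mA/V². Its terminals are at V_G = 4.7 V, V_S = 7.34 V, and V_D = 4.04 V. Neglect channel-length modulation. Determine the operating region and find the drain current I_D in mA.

V_SG = V_S − V_G = 7.34 − 4.7 = 2.64 V; V_SD = V_S − V_D = 7.34 − 4.04 = 3.3 V.
V_ov = V_SG − |V_th| = 2.64 − 0.839 = 1.8 V.
Since V_SD = 3.3 V ≥ V_ov = 1.8 V, the device is in saturation.
I_D = ½ k_p V_ov² = 0.5 × 1.51 × 1.8² = 2.45 mA.

Saturation; I_D = 2.45 mA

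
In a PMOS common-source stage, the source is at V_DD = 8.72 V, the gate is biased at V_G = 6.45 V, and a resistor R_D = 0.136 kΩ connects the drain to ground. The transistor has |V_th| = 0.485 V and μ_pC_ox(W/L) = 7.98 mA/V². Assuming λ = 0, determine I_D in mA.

V_SG = V_DD − V_G = 8.72 − 6.45 = 2.27 V, so V_ov = 2.27 − 0.485 = 1.79 V.
Assume saturation: I_D = ½ k_p V_ov² = 0.5 × 7.98 × 1.79² = 12.7 mA, giving V_SD = V_DD − I_D R_D = 8.72 − 12.7 × 0.136 = 6.99 V.
V_SD = 6.99 V ≥ V_ov = 1.79 V, confirming saturation.

I_D = 12.7 mA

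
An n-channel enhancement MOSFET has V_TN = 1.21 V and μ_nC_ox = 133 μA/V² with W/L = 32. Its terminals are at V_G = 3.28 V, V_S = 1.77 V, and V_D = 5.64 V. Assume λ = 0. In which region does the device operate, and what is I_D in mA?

V_GS = V_G − V_S = 3.28 − 1.77 = 1.51 V; V_DS = V_D − V_S = 5.64 − 1.77 = 3.87 V.
k_n = μ_nC_ox · (W/L) = 4.256 mA/V².
V_ov = V_GS − V_TN = 1.51 − 1.21 = 0.3 V.
Since V_DS = 3.87 V ≥ V_ov = 0.3 V, the device is in saturation.
I_D = ½ k_n V_ov² = 0.5 × 4.256 × 0.3² = 0.192 mA.

Saturation; I_D = 0.192 mA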